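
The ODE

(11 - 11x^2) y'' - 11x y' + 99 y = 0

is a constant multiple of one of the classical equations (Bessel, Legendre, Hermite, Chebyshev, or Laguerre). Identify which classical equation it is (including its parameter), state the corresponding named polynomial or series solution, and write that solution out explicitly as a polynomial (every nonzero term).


All three coefficients share the factor 11; dividing through by 11 gives  (1 - x^2) y'' - x y' + 9 y = 0.
This matches the Chebyshev equation (1 - x^2) y'' - x y' + n^2 y = 0 (note the -x y' term, not -2x y') with n^2 = 9, so n = 3; the polynomial solution is T_3(x).
With y = sum_k a_k x^k, matching x^k gives (k+2)(k+1) a_{k+2} = (k^2 - n^2) a_k = (k - 3)(k + 3) a_k. The right side vanishes at k = 3, so the series with the parity of 3 terminates at degree 3.
Standard normalization: leading coefficient of T_n is 2^(n-1), so a_3 = 2^2 = 4. Work downward with a_k = (k+1)(k+2) a_{k+2} / ((k - 3)(k + 3)):
  a_1 = (2)(3)(4) / ((1 - 3)(1 + 3)) = 24/(-8) = -3
Hence T_3(x) = 4 x^3 - 3 x.

T_3(x); series = 4 x^3 - 3 x


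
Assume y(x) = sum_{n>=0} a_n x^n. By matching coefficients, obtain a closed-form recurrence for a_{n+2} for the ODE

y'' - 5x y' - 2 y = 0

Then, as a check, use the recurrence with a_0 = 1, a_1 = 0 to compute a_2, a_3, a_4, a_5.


Substitute y = sum_n a_n x^n.
y''(x) has coefficient (n+2)(n+1) a_{n+2} at x^n;
-5 x y'(x) has coefficient -5 n a_n at x^n (shift);
-2 y(x) has coefficient -2 a_n at x^n.
Matching x^n: (n+2)(n+1) a_{n+2} + (-5n - 2) a_n = 0.
Thus a_{n+2} = (5n + 2) / ((n+1)(n+2)) * a_n.

Check with a_0 = 1, a_1 = 0 (apply the recurrence for n = 0, 1, 2, 3): a_0 = 1, a_1 = 0, a_2 = 1, a_3 = 0, a_4 = 1, a_5 = 0.

a_(n+2) = (5n + 2) / ((n+1)(n+2)) * a_n; check: a_0 = 1, a_1 = 0, a_2 = 1, a_3 = 0, a_4 = 1, a_5 = 0


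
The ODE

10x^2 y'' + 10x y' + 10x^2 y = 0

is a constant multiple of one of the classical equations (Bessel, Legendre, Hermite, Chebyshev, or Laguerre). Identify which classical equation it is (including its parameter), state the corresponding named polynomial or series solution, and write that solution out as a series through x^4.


All three coefficients share the factor 10; dividing through by 10 gives  x^2 y'' + x y' + x^2 y = 0.
This matches the Bessel equation x^2 y'' + x y' + (x^2 - nu^2) y = 0 with nu^2 = 0, so nu = 0; the solution bounded at x = 0 is J_0(x).
Frobenius at x = 0: indicial roots ±nu; for r = nu the recurrence k(k + 2nu) c_k = -c_{k-2} gives the standard series J_nu(x) = sum_{k>=0} (-1)^k / (k! (k+nu)!) (x/2)^(2k+nu). Evaluate the first 3 terms:
  k = 0: (-1)^0 / (0! * 0! * 2^0) x^0 = 1/(1*1*1) x^0 = (1) x^0
  k = 1: (-1)^1 / (1! * 1! * 2^2) x^2 = -1/(1*1*4) x^2 = (-1/4) x^2
  k = 2: (-1)^2 / (2! * 2! * 2^4) x^4 = 1/(2*2*16) x^4 = (1/64) x^4
Hence J_0(x) = x^4/64 - x^2/4 + 1 + ....

J_0(x); series = x^4/64 - x^2/4 + 1


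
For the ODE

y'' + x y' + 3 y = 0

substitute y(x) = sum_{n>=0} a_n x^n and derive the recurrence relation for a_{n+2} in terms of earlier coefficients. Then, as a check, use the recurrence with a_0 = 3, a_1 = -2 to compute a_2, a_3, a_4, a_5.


Substitute y = sum_n a_n x^n.
y''(x) has coefficient (n+2)(n+1) a_{n+2} at x^n;
x y'(x) has coefficient n a_n at x^n (shift);
3 y(x) has coefficient 3 a_n at x^n.
Matching x^n: (n+2)(n+1) a_{n+2} + (n + 3) a_n = 0.
Thus a_{n+2} = (-n - 3) / ((n+1)(n+2)) * a_n.

Check with a_0 = 3, a_1 = -2 (apply the recurrence for n = 0, 1, 2, 3): a_0 = 3, a_1 = -2, a_2 = -9/2, a_3 = 4/3, a_4 = 15/8, a_5 = -2/5.

a_(n+2) = (-n - 3) / ((n+1)(n+2)) * a_n; check: a_0 = 3, a_1 = -2, a_2 = -9/2, a_3 = 4/3, a_4 = 15/8, a_5 = -2/5


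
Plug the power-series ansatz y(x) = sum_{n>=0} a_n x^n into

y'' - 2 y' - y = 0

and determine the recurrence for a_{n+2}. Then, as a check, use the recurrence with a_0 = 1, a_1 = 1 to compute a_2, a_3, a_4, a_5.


Substitute y = sum_n a_n x^n.
y''(x) has coefficient (n+2)(n+1) a_{n+2} at x^n;
-2 y'(x) has coefficient -2 (n+1) a_{n+1} at x^n;
-y(x) has coefficient -1 a_n at x^n.
Matching x^n: (n+2)(n+1) a_{n+2} - 2 (n+1) a_{n+1} - 1 a_n = 0.
Thus a_{n+2} = [2 (n+1) a_{n+1} + 1 a_n] / ((n+1)(n+2)).

Check with a_0 = 1, a_1 = 1 (apply the recurrence for n = 0, 1, 2, 3): a_0 = 1, a_1 = 1, a_2 = 3/2, a_3 = 7/6, a_4 = 17/24, a_5 = 41/120.

a_(n+2) = [2 (n+1) a_(n+1) + 1 a_n] / ((n+1)(n+2)); check: a_0 = 1, a_1 = 1, a_2 = 3/2, a_3 = 7/6, a_4 = 17/24, a_5 = 41/120


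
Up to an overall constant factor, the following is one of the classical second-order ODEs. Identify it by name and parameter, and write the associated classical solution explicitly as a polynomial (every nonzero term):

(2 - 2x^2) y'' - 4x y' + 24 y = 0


All three coefficients share the factor 2; dividing through by 2 gives  (1 - x^2) y'' - 2x y' + 12 y = 0.
This matches the Legendre equation (1 - x^2) y'' - 2x y' + n(n+1) y = 0 (note the -2x y' term) with n(n+1) = 12, so n = 3; the polynomial solution is P_3(x).
With y = sum_k a_k x^k, matching x^k gives (k+2)(k+1) a_{k+2} = [k(k+1) - n(n+1)] a_k = (k - 3)(k + 4) a_k. The right side vanishes at k = 3, so the series with the parity of 3 terminates at degree 3.
Standard normalization (P_n(1) = 1): leading coefficient (2n)!/(2^n (n!)^2) = 720/(8*36) = 5/2, so a_3 = 5/2. Work downward with a_k = (k+1)(k+2) a_{k+2} / ((k - 3)(k + 4)):
  a_1 = (2)(3)(5/2) / ((1 - 3)(1 + 4)) = 15/(-10) = -3/2
Hence P_3(x) = 5 x^3/2 - 3 x/2.

P_3(x); series = 5 x^3/2 - 3 x/2


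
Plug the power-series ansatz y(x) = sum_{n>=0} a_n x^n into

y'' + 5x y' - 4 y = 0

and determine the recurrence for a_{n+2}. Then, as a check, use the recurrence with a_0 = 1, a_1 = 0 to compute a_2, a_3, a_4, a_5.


Substitute y = sum_n a_n x^n.
y''(x) has coefficient (n+2)(n+1) a_{n+2} at x^n;
5 x y'(x) has coefficient 5 n a_n at x^n (shift);
-4 y(x) has coefficient -4 a_n at x^n.
Matching x^n: (n+2)(n+1) a_{n+2} + (5n - 4) a_n = 0.
Thus a_{n+2} = (-5n + 4) / ((n+1)(n+2)) * a_n.

Check with a_0 = 1, a_1 = 0 (apply the recurrence for n = 0, 1, 2, 3): a_0 = 1, a_1 = 0, a_2 = 2, a_3 = 0, a_4 = -1, a_5 = 0.

a_(n+2) = (-5n + 4) / ((n+1)(n+2)) * a_n; check: a_0 = 1, a_1 = 0, a_2 = 2, a_3 = 0, a_4 = -1, a_5 = 0


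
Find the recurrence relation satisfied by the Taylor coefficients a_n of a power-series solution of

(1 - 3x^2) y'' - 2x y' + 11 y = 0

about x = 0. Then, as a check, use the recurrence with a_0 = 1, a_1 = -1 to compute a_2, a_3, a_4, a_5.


Substitute y = sum_n a_n x^n.
(1 - 3 x^2) y'' contributes (n+2)(n+1) a_{n+2} - 3 n(n-1) a_n at x^n.
-2 x y'(x) contributes -2 n a_n at x^n.
11 y(x) contributes 11 a_n at x^n.
Matching x^n: (n+2)(n+1) a_{n+2} + (-3 n(n-1) - 2 n + 11) a_n = 0.
Thus a_{n+2} = (3 n(n-1) + 2 n - 11) / ((n+1)(n+2)) * a_n.

Check with a_0 = 1, a_1 = -1 (apply the recurrence for n = 0, 1, 2, 3): a_0 = 1, a_1 = -1, a_2 = -11/2, a_3 = 3/2, a_4 = 11/24, a_5 = 39/40.

a_(n+2) = (3 n(n-1) + 2 n - 11) / ((n+1)(n+2)) * a_n; check: a_0 = 1, a_1 = -1, a_2 = -11/2, a_3 = 3/2, a_4 = 11/24, a_5 = 39/40


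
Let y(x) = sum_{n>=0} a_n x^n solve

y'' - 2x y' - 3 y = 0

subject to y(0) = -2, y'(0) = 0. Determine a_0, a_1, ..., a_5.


Ansatz: y(x) = sum_{n>=0} a_n x^n, so y'(x) = sum_{n>=1} n a_n x^(n-1) and y''(x) = sum_{n>=2} n(n-1) a_n x^(n-2).
Substitute into P(x) y'' + Q(x) y' + R(x) y = 0 with P(x) = 1, Q(x) = -2x, R(x) = -3, and match powers of x.
Initial conditions: a_0 = -2, a_1 = 0.
Setting the coefficient of each power of x to zero and solving order by order (substituting the coefficients already found):
  x^0: 2 a_2 - 3 a_0 = 0  ->  2 a_2 = 3 a_0 = -6  ->  a_2 = -3
  x^1: 6 a_3 - 5 a_1 = 0  ->  6 a_3 = 5 a_1 = 0  ->  a_3 = 0
  x^2: 12 a_4 - 7 a_2 = 0  ->  12 a_4 = 7 a_2 = -21  ->  a_4 = -7/4
  x^3: 20 a_5 - 9 a_3 = 0  ->  20 a_5 = 9 a_3 = 0  ->  a_5 = 0
Truncated series: y(x) = -2 - 3 x^2 - (7/4) x^4 + O(x^6).

a_0 = -2; a_1 = 0; a_2 = -3; a_3 = 0; a_4 = -7/4; a_5 = 0


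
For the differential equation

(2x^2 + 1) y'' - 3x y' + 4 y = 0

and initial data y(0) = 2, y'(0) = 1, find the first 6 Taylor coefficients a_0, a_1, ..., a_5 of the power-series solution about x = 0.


Ansatz: y(x) = sum_{n>=0} a_n x^n, so y'(x) = sum_{n>=1} n a_n x^(n-1) and y''(x) = sum_{n>=2} n(n-1) a_n x^(n-2).
Substitute into P(x) y'' + Q(x) y' + R(x) y = 0 with P(x) = 2x^2 + 1, Q(x) = -3x, R(x) = 4, and match powers of x.
Initial conditions: a_0 = 2, a_1 = 1.
Setting the coefficient of each power of x to zero and solving order by order (substituting the coefficients already found):
  x^0: 2 a_2 + 4 a_0 = 0  ->  2 a_2 = -4 a_0 = -8  ->  a_2 = -4
  x^1: 6 a_3 + a_1 = 0  ->  6 a_3 = -a_1 = -1  ->  a_3 = -1/6
  x^2: 12 a_4 + 2 a_2 = 0  ->  12 a_4 = -2 a_2 = 8  ->  a_4 = 2/3
  x^3: 20 a_5 + 7 a_3 = 0  ->  20 a_5 = -7 a_3 = 7/6  ->  a_5 = 7/120
Truncated series: y(x) = 2 + x - 4 x^2 - (1/6) x^3 + (2/3) x^4 + (7/120) x^5 + O(x^6).

a_0 = 2; a_1 = 1; a_2 = -4; a_3 = -1/6; a_4 = 2/3; a_5 = 7/120


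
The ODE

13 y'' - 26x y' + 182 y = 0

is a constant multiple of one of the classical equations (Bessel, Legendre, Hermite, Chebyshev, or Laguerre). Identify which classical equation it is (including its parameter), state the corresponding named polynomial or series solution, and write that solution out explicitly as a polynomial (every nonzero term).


All three coefficients share the factor 13; dividing through by 13 gives  y'' - 2x y' + 14 y = 0.
This matches the Hermite equation y'' - 2x y' + 2n y = 0 with 2n = 14, so n = 7; the polynomial solution is H_7(x).
With y = sum_k a_k x^k, matching x^k gives (k+2)(k+1) a_{k+2} = 2(k - n) a_k = 2(k - 7) a_k. The right side vanishes at k = 7, so the series with the parity of 7 terminates at degree 7.
Standard normalization: leading coefficient of H_n is 2^n, so a_7 = 2^7 = 128. Work downward with a_k = (k+1)(k+2) a_{k+2} / (2(k - n)):
  a_5 = (6)(7)(128) / (2(5 - 7)) = 5376/(-4) = -1344
  a_3 = (4)(5)(-1344) / (2(3 - 7)) = -26880/(-8) = 3360
  a_1 = (2)(3)(3360) / (2(1 - 7)) = 20160/(-12) = -1680
Hence H_7(x) = 128 x^7 - 1344 x^5 + 3360 x^3 - 1680 x.

H_7(x); series = 128 x^7 - 1344 x^5 + 3360 x^3 - 1680 x


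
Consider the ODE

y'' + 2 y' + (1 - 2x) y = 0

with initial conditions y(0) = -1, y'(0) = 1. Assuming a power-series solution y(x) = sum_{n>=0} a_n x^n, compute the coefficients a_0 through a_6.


Ansatz: y(x) = sum_{n>=0} a_n x^n, so y'(x) = sum_{n>=1} n a_n x^(n-1) and y''(x) = sum_{n>=2} n(n-1) a_n x^(n-2).
Substitute into P(x) y'' + Q(x) y' + R(x) y = 0 with P(x) = 1, Q(x) = 2, R(x) = 1 - 2x, and match powers of x.
Initial conditions: a_0 = -1, a_1 = 1.
Setting the coefficient of each power of x to zero and solving order by order (substituting the coefficients already found):
  x^0: 2 a_2 + 2 a_1 + a_0 = 0  ->  2 a_2 = -2 a_1 - a_0 = -1  ->  a_2 = -1/2
  x^1: 6 a_3 + 4 a_2 + a_1 - 2 a_0 = 0  ->  6 a_3 = -4 a_2 - a_1 + 2 a_0 = -1  ->  a_3 = -1/6
  x^2: 12 a_4 + 6 a_3 + a_2 - 2 a_1 = 0  ->  12 a_4 = -6 a_3 - a_2 + 2 a_1 = 7/2  ->  a_4 = 7/24
  x^3: 20 a_5 + 8 a_4 + a_3 - 2 a_2 = 0  ->  20 a_5 = -8 a_4 - a_3 + 2 a_2 = -19/6  ->  a_5 = -19/120
  x^4: 30 a_6 + 10 a_5 + a_4 - 2 a_3 = 0  ->  30 a_6 = -10 a_5 - a_4 + 2 a_3 = 23/24  ->  a_6 = 23/720
Truncated series: y(x) = -1 + x - (1/2) x^2 - (1/6) x^3 + (7/24) x^4 - (19/120) x^5 + (23/720) x^6 + O(x^7).

a_0 = -1; a_1 = 1; a_2 = -1/2; a_3 = -1/6; a_4 = 7/24; a_5 = -19/120; a_6 = 23/720


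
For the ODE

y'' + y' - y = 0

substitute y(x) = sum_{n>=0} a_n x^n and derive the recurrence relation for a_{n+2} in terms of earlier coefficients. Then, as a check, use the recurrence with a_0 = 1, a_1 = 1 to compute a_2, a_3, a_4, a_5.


Substitute y = sum_n a_n x^n.
y''(x) has coefficient (n+2)(n+1) a_{n+2} at x^n;
y'(x) has coefficient (n+1) a_{n+1} at x^n;
-y(x) has coefficient -1 a_n at x^n.
Matching x^n: (n+2)(n+1) a_{n+2} + (n+1) a_{n+1} - 1 a_n = 0.
Thus a_{n+2} = [-(n+1) a_{n+1} + 1 a_n] / ((n+1)(n+2)).

Check with a_0 = 1, a_1 = 1 (apply the recurrence for n = 0, 1, 2, 3): a_0 = 1, a_1 = 1, a_2 = 0, a_3 = 1/6, a_4 = -1/24, a_5 = 1/60.

a_(n+2) = [-(n+1) a_(n+1) + 1 a_n] / ((n+1)(n+2)); check: a_0 = 1, a_1 = 1, a_2 = 0, a_3 = 1/6, a_4 = -1/24, a_5 = 1/60


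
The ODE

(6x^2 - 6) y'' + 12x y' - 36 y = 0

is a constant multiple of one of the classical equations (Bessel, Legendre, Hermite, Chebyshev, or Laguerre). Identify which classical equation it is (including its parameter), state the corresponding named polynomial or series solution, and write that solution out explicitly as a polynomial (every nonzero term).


All three coefficients share the factor -6; dividing through by -6 gives  (1 - x^2) y'' - 2x y' + 6 y = 0.
This matches the Legendre equation (1 - x^2) y'' - 2x y' + n(n+1) y = 0 (note the -2x y' term) with n(n+1) = 6, so n = 2; the polynomial solution is P_2(x).
With y = sum_k a_k x^k, matching x^k gives (k+2)(k+1) a_{k+2} = [k(k+1) - n(n+1)] a_k = (k - 2)(k + 3) a_k. The right side vanishes at k = 2, so the series with the parity of 2 terminates at degree 2.
Standard normalization (P_n(1) = 1): leading coefficient (2n)!/(2^n (n!)^2) = 24/(4*4) = 3/2, so a_2 = 3/2. Work downward with a_k = (k+1)(k+2) a_{k+2} / ((k - 2)(k + 3)):
  a_0 = (1)(2)(3/2) / ((0 - 2)(0 + 3)) = 3/(-6) = -1/2
Hence P_2(x) = 3 x^2/2 - 1/2.

P_2(x); series = 3 x^2/2 - 1/2


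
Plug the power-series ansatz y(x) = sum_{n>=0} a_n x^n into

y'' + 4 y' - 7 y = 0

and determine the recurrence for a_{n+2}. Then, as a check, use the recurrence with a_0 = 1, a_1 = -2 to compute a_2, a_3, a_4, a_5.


Substitute y = sum_n a_n x^n.
y''(x) has coefficient (n+2)(n+1) a_{n+2} at x^n;
4 y'(x) has coefficient 4 (n+1) a_{n+1} at x^n;
-7 y(x) has coefficient -7 a_n at x^n.
Matching x^n: (n+2)(n+1) a_{n+2} + 4 (n+1) a_{n+1} - 7 a_n = 0.
Thus a_{n+2} = [-4 (n+1) a_{n+1} + 7 a_n] / ((n+1)(n+2)).

Check with a_0 = 1, a_1 = -2 (apply the recurrence for n = 0, 1, 2, 3): a_0 = 1, a_1 = -2, a_2 = 15/2, a_3 = -37/3, a_4 = 401/24, a_5 = -1061/60.

a_(n+2) = [-4 (n+1) a_(n+1) + 7 a_n] / ((n+1)(n+2)); check: a_0 = 1, a_1 = -2, a_2 = 15/2, a_3 = -37/3, a_4 = 401/24, a_5 = -1061/60


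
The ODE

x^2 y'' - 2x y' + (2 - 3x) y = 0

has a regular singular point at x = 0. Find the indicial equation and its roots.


Divide by x^2 to reach normal form y'' + P_1(x) y' + P_2(x) y = 0 with P_1(x) = -2/x and P_2(x) = -3/x + 2/x^2.
x = 0 is a singular point because the y'-coefficient -2/x has a pole at x = 0 and the y-coefficient -3/x + 2/x^2 has a pole at x = 0.
It is a regular singular point because x P_1(x) = p(x) = -2 and x^2 P_2(x) = q(x) = 2 - 3x are polynomials, hence analytic at x = 0.
p(0) = -2,  q(0) = 2.
Indicial equation: r(r-1) + p(0) r + q(0) = 0, i.e. r^2 + (p(0) - 1) r + q(0) = 0, i.e. r^2 - 3 r + 2 = 0.
Discriminant: (-3)^2 - 4(2) = 1, so r = (3 ± 1)/2.
Solving: r_1 = 2, r_2 = 1.

indicial: r^2 - 3 r + 2 = 0; roots r_1 = 2, r_2 = 1


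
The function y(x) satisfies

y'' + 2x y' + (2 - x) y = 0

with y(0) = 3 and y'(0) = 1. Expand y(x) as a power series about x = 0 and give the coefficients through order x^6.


Ansatz: y(x) = sum_{n>=0} a_n x^n, so y'(x) = sum_{n>=1} n a_n x^(n-1) and y''(x) = sum_{n>=2} n(n-1) a_n x^(n-2).
Substitute into P(x) y'' + Q(x) y' + R(x) y = 0 with P(x) = 1, Q(x) = 2x, R(x) = 2 - x, and match powers of x.
Initial conditions: a_0 = 3, a_1 = 1.
Setting the coefficient of each power of x to zero and solving order by order (substituting the coefficients already found):
  x^0: 2 a_2 + 2 a_0 = 0  ->  2 a_2 = -2 a_0 = -6  ->  a_2 = -3
  x^1: 6 a_3 + 4 a_1 - a_0 = 0  ->  6 a_3 = -4 a_1 + a_0 = -1  ->  a_3 = -1/6
  x^2: 12 a_4 + 6 a_2 - a_1 = 0  ->  12 a_4 = -6 a_2 + a_1 = 19  ->  a_4 = 19/12
  x^3: 20 a_5 + 8 a_3 - a_2 = 0  ->  20 a_5 = -8 a_3 + a_2 = -5/3  ->  a_5 = -1/12
  x^4: 30 a_6 + 10 a_4 - a_3 = 0  ->  30 a_6 = -10 a_4 + a_3 = -16  ->  a_6 = -8/15
Truncated series: y(x) = 3 + x - 3 x^2 - (1/6) x^3 + (19/12) x^4 - (1/12) x^5 - (8/15) x^6 + O(x^7).

a_0 = 3; a_1 = 1; a_2 = -3; a_3 = -1/6; a_4 = 19/12; a_5 = -1/12; a_6 = -8/15


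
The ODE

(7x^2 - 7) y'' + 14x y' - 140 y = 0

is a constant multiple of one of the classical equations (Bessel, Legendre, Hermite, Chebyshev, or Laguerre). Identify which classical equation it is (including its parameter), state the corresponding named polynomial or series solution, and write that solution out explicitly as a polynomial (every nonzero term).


All three coefficients share the factor -7; dividing through by -7 gives  (1 - x^2) y'' - 2x y' + 20 y = 0.
This matches the Legendre equation (1 - x^2) y'' - 2x y' + n(n+1) y = 0 (note the -2x y' term) with n(n+1) = 20, so n = 4; the polynomial solution is P_4(x).
With y = sum_k a_k x^k, matching x^k gives (k+2)(k+1) a_{k+2} = [k(k+1) - n(n+1)] a_k = (k - 4)(k + 5) a_k. The right side vanishes at k = 4, so the series with the parity of 4 terminates at degree 4.
Standard normalization (P_n(1) = 1): leading coefficient (2n)!/(2^n (n!)^2) = 40320/(16*576) = 35/8, so a_4 = 35/8. Work downward with a_k = (k+1)(k+2) a_{k+2} / ((k - 4)(k + 5)):
  a_2 = (3)(4)(35/8) / ((2 - 4)(2 + 5)) = (105/2)/(-14) = -15/4
  a_0 = (1)(2)(-15/4) / ((0 - 4)(0 + 5)) = (-15/2)/(-20) = 3/8
Hence P_4(x) = 35 x^4/8 - 15 x^2/4 + 3/8.

P_4(x); series = 35 x^4/8 - 15 x^2/4 + 3/8


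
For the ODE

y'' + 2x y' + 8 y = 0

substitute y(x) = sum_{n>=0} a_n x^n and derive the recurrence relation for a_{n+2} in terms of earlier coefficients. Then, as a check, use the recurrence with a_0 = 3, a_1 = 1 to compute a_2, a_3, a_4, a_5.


Substitute y = sum_n a_n x^n.
y''(x) has coefficient (n+2)(n+1) a_{n+2} at x^n;
2 x y'(x) has coefficient 2 n a_n at x^n (shift);
8 y(x) has coefficient 8 a_n at x^n.
Matching x^n: (n+2)(n+1) a_{n+2} + (2n + 8) a_n = 0.
Thus a_{n+2} = (-2n - 8) / ((n+1)(n+2)) * a_n.

Check with a_0 = 3, a_1 = 1 (apply the recurrence for n = 0, 1, 2, 3): a_0 = 3, a_1 = 1, a_2 = -12, a_3 = -5/3, a_4 = 12, a_5 = 7/6.

a_(n+2) = (-2n - 8) / ((n+1)(n+2)) * a_n; check: a_0 = 3, a_1 = 1, a_2 = -12, a_3 = -5/3, a_4 = 12, a_5 = 7/6


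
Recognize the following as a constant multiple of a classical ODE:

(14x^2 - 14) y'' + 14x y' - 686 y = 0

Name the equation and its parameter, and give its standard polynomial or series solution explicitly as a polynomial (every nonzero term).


All three coefficients share the factor -14; dividing through by -14 gives  (1 - x^2) y'' - x y' + 49 y = 0.
This matches the Chebyshev equation (1 - x^2) y'' - x y' + n^2 y = 0 (note the -x y' term, not -2x y') with n^2 = 49, so n = 7; the polynomial solution is T_7(x).
With y = sum_k a_k x^k, matching x^k gives (k+2)(k+1) a_{k+2} = (k^2 - n^2) a_k = (k - 7)(k + 7) a_k. The right side vanishes at k = 7, so the series with the parity of 7 terminates at degree 7.
Standard normalization: leading coefficient of T_n is 2^(n-1), so a_7 = 2^6 = 64. Work downward with a_k = (k+1)(k+2) a_{k+2} / ((k - 7)(k + 7)):
  a_5 = (6)(7)(64) / ((5 - 7)(5 + 7)) = 2688/(-24) = -112
  a_3 = (4)(5)(-112) / ((3 - 7)(3 + 7)) = -2240/(-40) = 56
  a_1 = (2)(3)(56) / ((1 - 7)(1 + 7)) = 336/(-48) = -7
Hence T_7(x) = 64 x^7 - 112 x^5 + 56 x^3 - 7 x.

T_7(x); series = 64 x^7 - 112 x^5 + 56 x^3 - 7 x


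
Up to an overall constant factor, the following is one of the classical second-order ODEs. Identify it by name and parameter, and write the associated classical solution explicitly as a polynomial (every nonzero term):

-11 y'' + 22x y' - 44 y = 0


All three coefficients share the factor -11; dividing through by -11 gives  y'' - 2x y' + 4 y = 0.
This matches the Hermite equation y'' - 2x y' + 2n y = 0 with 2n = 4, so n = 2; the polynomial solution is H_2(x).
With y = sum_k a_k x^k, matching x^k gives (k+2)(k+1) a_{k+2} = 2(k - n) a_k = 2(k - 2) a_k. The right side vanishes at k = 2, so the series with the parity of 2 terminates at degree 2.
Standard normalization: leading coefficient of H_n is 2^n, so a_2 = 2^2 = 4. Work downward with a_k = (k+1)(k+2) a_{k+2} / (2(k - n)):
  a_0 = (1)(2)(4) / (2(0 - 2)) = 8/(-4) = -2
Hence H_2(x) = 4 x^2 - 2.

H_2(x); series = 4 x^2 - 2


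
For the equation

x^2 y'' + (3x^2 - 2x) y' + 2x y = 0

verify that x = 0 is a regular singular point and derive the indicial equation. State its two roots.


Divide by x^2 to reach normal form y'' + P_1(x) y' + P_2(x) y = 0 with P_1(x) = 3 - 2/x and P_2(x) = 2/x.
x = 0 is a singular point because the y'-coefficient 3 - 2/x has a pole at x = 0 and the y-coefficient 2/x has a pole at x = 0.
It is a regular singular point because x P_1(x) = p(x) = 3x - 2 and x^2 P_2(x) = q(x) = 2x are polynomials, hence analytic at x = 0.
p(0) = -2,  q(0) = 0.
Indicial equation: r(r-1) + p(0) r + q(0) = 0, i.e. r^2 + (p(0) - 1) r + q(0) = 0, i.e. r^2 - 3 r = 0.
Discriminant: (-3)^2 - 4(0) = 9, so r = (3 ± 3)/2.
Solving: r_1 = 3, r_2 = 0.

indicial: r^2 - 3 r = 0; roots r_1 = 3, r_2 = 0


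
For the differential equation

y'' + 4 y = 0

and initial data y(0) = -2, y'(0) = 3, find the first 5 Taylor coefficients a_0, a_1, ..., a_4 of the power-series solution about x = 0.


Ansatz: y(x) = sum_{n>=0} a_n x^n, so y'(x) = sum_{n>=1} n a_n x^(n-1) and y''(x) = sum_{n>=2} n(n-1) a_n x^(n-2).
Substitute into P(x) y'' + Q(x) y' + R(x) y = 0 with P(x) = 1, Q(x) = 0, R(x) = 4, and match powers of x.
Initial conditions: a_0 = -2, a_1 = 3.
Setting the coefficient of each power of x to zero and solving order by order (substituting the coefficients already found):
  x^0: 2 a_2 + 4 a_0 = 0  ->  2 a_2 = -4 a_0 = 8  ->  a_2 = 4
  x^1: 6 a_3 + 4 a_1 = 0  ->  6 a_3 = -4 a_1 = -12  ->  a_3 = -2
  x^2: 12 a_4 + 4 a_2 = 0  ->  12 a_4 = -4 a_2 = -16  ->  a_4 = -4/3
Truncated series: y(x) = -2 + 3 x + 4 x^2 - 2 x^3 - (4/3) x^4 + O(x^5).

a_0 = -2; a_1 = 3; a_2 = 4; a_3 = -2; a_4 = -4/3


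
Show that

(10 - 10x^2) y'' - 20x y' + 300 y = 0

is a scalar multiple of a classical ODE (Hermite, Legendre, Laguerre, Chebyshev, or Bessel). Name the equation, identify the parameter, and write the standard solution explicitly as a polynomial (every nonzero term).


All three coefficients share the factor 10; dividing through by 10 gives  (1 - x^2) y'' - 2x y' + 30 y = 0.
This matches the Legendre equation (1 - x^2) y'' - 2x y' + n(n+1) y = 0 (note the -2x y' term) with n(n+1) = 30, so n = 5; the polynomial solution is P_5(x).
With y = sum_k a_k x^k, matching x^k gives (k+2)(k+1) a_{k+2} = [k(k+1) - n(n+1)] a_k = (k - 5)(k + 6) a_k. The right side vanishes at k = 5, so the series with the parity of 5 terminates at degree 5.
Standard normalization (P_n(1) = 1): leading coefficient (2n)!/(2^n (n!)^2) = 3628800/(32*14400) = 63/8, so a_5 = 63/8. Work downward with a_k = (k+1)(k+2) a_{k+2} / ((k - 5)(k + 6)):
  a_3 = (4)(5)(63/8) / ((3 - 5)(3 + 6)) = (315/2)/(-18) = -35/4
  a_1 = (2)(3)(-35/4) / ((1 - 5)(1 + 6)) = (-105/2)/(-28) = 15/8
Hence P_5(x) = 63 x^5/8 - 35 x^3/4 + 15 x/8.

P_5(x); series = 63 x^5/8 - 35 x^3/4 + 15 x/8


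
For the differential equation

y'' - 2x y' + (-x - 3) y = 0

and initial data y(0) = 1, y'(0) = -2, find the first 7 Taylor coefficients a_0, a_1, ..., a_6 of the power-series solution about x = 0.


Ansatz: y(x) = sum_{n>=0} a_n x^n, so y'(x) = sum_{n>=1} n a_n x^(n-1) and y''(x) = sum_{n>=2} n(n-1) a_n x^(n-2).
Substitute into P(x) y'' + Q(x) y' + R(x) y = 0 with P(x) = 1, Q(x) = -2x, R(x) = -x - 3, and match powers of x.
Initial conditions: a_0 = 1, a_1 = -2.
Setting the coefficient of each power of x to zero and solving order by order (substituting the coefficients already found):
  x^0: 2 a_2 - 3 a_0 = 0  ->  2 a_2 = 3 a_0 = 3  ->  a_2 = 3/2
  x^1: 6 a_3 - 5 a_1 - a_0 = 0  ->  6 a_3 = 5 a_1 + a_0 = -9  ->  a_3 = -3/2
  x^2: 12 a_4 - 7 a_2 - a_1 = 0  ->  12 a_4 = 7 a_2 + a_1 = 17/2  ->  a_4 = 17/24
  x^3: 20 a_5 - 9 a_3 - a_2 = 0  ->  20 a_5 = 9 a_3 + a_2 = -12  ->  a_5 = -3/5
  x^4: 30 a_6 - 11 a_4 - a_3 = 0  ->  30 a_6 = 11 a_4 + a_3 = 151/24  ->  a_6 = 151/720
Truncated series: y(x) = 1 - 2 x + (3/2) x^2 - (3/2) x^3 + (17/24) x^4 - (3/5) x^5 + (151/720) x^6 + O(x^7).

a_0 = 1; a_1 = -2; a_2 = 3/2; a_3 = -3/2; a_4 = 17/24; a_5 = -3/5; a_6 = 151/720


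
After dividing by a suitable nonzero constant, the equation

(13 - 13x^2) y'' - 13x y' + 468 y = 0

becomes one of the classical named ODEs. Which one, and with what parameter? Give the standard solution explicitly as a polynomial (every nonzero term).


All three coefficients share the factor 13; dividing through by 13 gives  (1 - x^2) y'' - x y' + 36 y = 0.
This matches the Chebyshev equation (1 - x^2) y'' - x y' + n^2 y = 0 (note the -x y' term, not -2x y') with n^2 = 36, so n = 6; the polynomial solution is T_6(x).
With y = sum_k a_k x^k, matching x^k gives (k+2)(k+1) a_{k+2} = (k^2 - n^2) a_k = (k - 6)(k + 6) a_k. The right side vanishes at k = 6, so the series with the parity of 6 terminates at degree 6.
Standard normalization: leading coefficient of T_n is 2^(n-1), so a_6 = 2^5 = 32. Work downward with a_k = (k+1)(k+2) a_{k+2} / ((k - 6)(k + 6)):
  a_4 = (5)(6)(32) / ((4 - 6)(4 + 6)) = 960/(-20) = -48
  a_2 = (3)(4)(-48) / ((2 - 6)(2 + 6)) = -576/(-32) = 18
  a_0 = (1)(2)(18) / ((0 - 6)(0 + 6)) = 36/(-36) = -1
Hence T_6(x) = 32 x^6 - 48 x^4 + 18 x^2 - 1.

T_6(x); series = 32 x^6 - 48 x^4 + 18 x^2 - 1


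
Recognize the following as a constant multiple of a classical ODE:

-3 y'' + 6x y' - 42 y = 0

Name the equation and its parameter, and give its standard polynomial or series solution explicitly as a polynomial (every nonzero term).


All three coefficients share the factor -3; dividing through by -3 gives  y'' - 2x y' + 14 y = 0.
This matches the Hermite equation y'' - 2x y' + 2n y = 0 with 2n = 14, so n = 7; the polynomial solution is H_7(x).
With y = sum_k a_k x^k, matching x^k gives (k+2)(k+1) a_{k+2} = 2(k - n) a_k = 2(k - 7) a_k. The right side vanishes at k = 7, so the series with the parity of 7 terminates at degree 7.
Standard normalization: leading coefficient of H_n is 2^n, so a_7 = 2^7 = 128. Work downward with a_k = (k+1)(k+2) a_{k+2} / (2(k - n)):
  a_5 = (6)(7)(128) / (2(5 - 7)) = 5376/(-4) = -1344
  a_3 = (4)(5)(-1344) / (2(3 - 7)) = -26880/(-8) = 3360
  a_1 = (2)(3)(3360) / (2(1 - 7)) = 20160/(-12) = -1680
Hence H_7(x) = 128 x^7 - 1344 x^5 + 3360 x^3 - 1680 x.

H_7(x); series = 128 x^7 - 1344 x^5 + 3360 x^3 - 1680 x


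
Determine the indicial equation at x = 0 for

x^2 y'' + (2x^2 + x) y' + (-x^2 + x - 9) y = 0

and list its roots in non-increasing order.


Divide by x^2 to reach normal form y'' + P_1(x) y' + P_2(x) y = 0 with P_1(x) = 2 + 1/x and P_2(x) = -1 + 1/x - 9/x^2.
x = 0 is a singular point because the y'-coefficient 2 + 1/x has a pole at x = 0 and the y-coefficient -1 + 1/x - 9/x^2 has a pole at x = 0.
It is a regular singular point because x P_1(x) = p(x) = 2x + 1 and x^2 P_2(x) = q(x) = -x^2 + x - 9 are polynomials, hence analytic at x = 0.
p(0) = 1,  q(0) = -9.
Indicial equation: r(r-1) + p(0) r + q(0) = 0, i.e. r^2 + (p(0) - 1) r + q(0) = 0, i.e. r^2 - 9 = 0.
Discriminant: (0)^2 - 4(-9) = 36, so r = (0 ± 6)/2.
Solving: r_1 = 3, r_2 = -3.

indicial: r^2 - 9 = 0; roots r_1 = 3, r_2 = -3


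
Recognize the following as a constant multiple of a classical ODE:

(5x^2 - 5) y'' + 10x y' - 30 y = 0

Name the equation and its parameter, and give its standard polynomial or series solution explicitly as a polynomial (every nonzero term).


All three coefficients share the factor -5; dividing through by -5 gives  (1 - x^2) y'' - 2x y' + 6 y = 0.
This matches the Legendre equation (1 - x^2) y'' - 2x y' + n(n+1) y = 0 (note the -2x y' term) with n(n+1) = 6, so n = 2; the polynomial solution is P_2(x).
With y = sum_k a_k x^k, matching x^k gives (k+2)(k+1) a_{k+2} = [k(k+1) - n(n+1)] a_k = (k - 2)(k + 3) a_k. The right side vanishes at k = 2, so the series with the parity of 2 terminates at degree 2.
Standard normalization (P_n(1) = 1): leading coefficient (2n)!/(2^n (n!)^2) = 24/(4*4) = 3/2, so a_2 = 3/2. Work downward with a_k = (k+1)(k+2) a_{k+2} / ((k - 2)(k + 3)):
  a_0 = (1)(2)(3/2) / ((0 - 2)(0 + 3)) = 3/(-6) = -1/2
Hence P_2(x) = 3 x^2/2 - 1/2.

P_2(x); series = 3 x^2/2 - 1/2


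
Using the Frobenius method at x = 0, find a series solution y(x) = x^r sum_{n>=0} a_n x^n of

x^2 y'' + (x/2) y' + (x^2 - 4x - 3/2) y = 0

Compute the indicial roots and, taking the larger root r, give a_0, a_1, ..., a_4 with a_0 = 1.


Write in Frobenius form y'' + (p(x)/x) y' + (q(x)/x^2) y = 0:
  p(x) = 1/2,  q(x) = x^2 - 4x - 3/2.
Indicial equation: r(r-1) + (1/2) r + (-3/2) = 0 -> roots r_1 = 3/2, r_2 = -1.
Take r = r_1 = 3/2. Let y(x) = x^r sum_{n>=0} a_n x^n with a_0 = 1.
Substitute y = x^r sum a_n x^n and match x^{r+n}. The recurrence is
  D(n) a_n - 4 a_{n-1} + 1 a_{n-2} = 0,  where D(n) = (r+n)(r+n-1) + (1/2)(r+n) + (-3/2).
  a_n = [4 a_{n-1} - 1 a_{n-2}] / D(n).
Since the indicial polynomial factors as (r - r_1)(r - r_2), D(n) = (r_1 + n - r_1)(r_1 + n - r_2) = n(n + 5/2).
Evaluating step by step (a_0 = 1):
  n = 1: D(1) = 1(1 + 5/2) = 7/2; numerator = 4(1) = 4; a_1 = (4)/(7/2) = 8/7
  n = 2: D(2) = 2(2 + 5/2) = 9; numerator = 4(8/7) - 1(1) = 25/7; a_2 = (25/7)/(9) = 25/63
  n = 3: D(3) = 3(3 + 5/2) = 33/2; numerator = 4(25/63) - 1(8/7) = 4/9; a_3 = (4/9)/(33/2) = 8/297
  n = 4: D(4) = 4(4 + 5/2) = 26; numerator = 4(8/297) - 1(25/63) = -601/2079; a_4 = (-601/2079)/(26) = -601/54054

r = 3/2; a_0 = 1; a_1 = 8/7; a_2 = 25/63; a_3 = 8/297; a_4 = -601/54054


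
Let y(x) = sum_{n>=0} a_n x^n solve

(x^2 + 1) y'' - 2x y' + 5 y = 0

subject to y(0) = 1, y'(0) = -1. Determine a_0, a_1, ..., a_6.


Ansatz: y(x) = sum_{n>=0} a_n x^n, so y'(x) = sum_{n>=1} n a_n x^(n-1) and y''(x) = sum_{n>=2} n(n-1) a_n x^(n-2).
Substitute into P(x) y'' + Q(x) y' + R(x) y = 0 with P(x) = x^2 + 1, Q(x) = -2x, R(x) = 5, and match powers of x.
Initial conditions: a_0 = 1, a_1 = -1.
Setting the coefficient of each power of x to zero and solving order by order (substituting the coefficients already found):
  x^0: 2 a_2 + 5 a_0 = 0  ->  2 a_2 = -5 a_0 = -5  ->  a_2 = -5/2
  x^1: 6 a_3 + 3 a_1 = 0  ->  6 a_3 = -3 a_1 = 3  ->  a_3 = 1/2
  x^2: 12 a_4 + 3 a_2 = 0  ->  12 a_4 = -3 a_2 = 15/2  ->  a_4 = 5/8
  x^3: 20 a_5 + 5 a_3 = 0  ->  20 a_5 = -5 a_3 = -5/2  ->  a_5 = -1/8
  x^4: 30 a_6 + 9 a_4 = 0  ->  30 a_6 = -9 a_4 = -45/8  ->  a_6 = -3/16
Truncated series: y(x) = 1 - x - (5/2) x^2 + (1/2) x^3 + (5/8) x^4 - (1/8) x^5 - (3/16) x^6 + O(x^7).

a_0 = 1; a_1 = -1; a_2 = -5/2; a_3 = 1/2; a_4 = 5/8; a_5 = -1/8; a_6 = -3/16


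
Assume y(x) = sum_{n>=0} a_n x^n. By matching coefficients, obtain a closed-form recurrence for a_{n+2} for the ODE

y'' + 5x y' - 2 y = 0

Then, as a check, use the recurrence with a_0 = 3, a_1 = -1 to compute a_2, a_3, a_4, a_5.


Substitute y = sum_n a_n x^n.
y''(x) has coefficient (n+2)(n+1) a_{n+2} at x^n;
5 x y'(x) has coefficient 5 n a_n at x^n (shift);
-2 y(x) has coefficient -2 a_n at x^n.
Matching x^n: (n+2)(n+1) a_{n+2} + (5n - 2) a_n = 0.
Thus a_{n+2} = (-5n + 2) / ((n+1)(n+2)) * a_n.

Check with a_0 = 3, a_1 = -1 (apply the recurrence for n = 0, 1, 2, 3): a_0 = 3, a_1 = -1, a_2 = 3, a_3 = 1/2, a_4 = -2, a_5 = -13/40.

a_(n+2) = (-5n + 2) / ((n+1)(n+2)) * a_n; check: a_0 = 3, a_1 = -1, a_2 = 3, a_3 = 1/2, a_4 = -2, a_5 = -13/40


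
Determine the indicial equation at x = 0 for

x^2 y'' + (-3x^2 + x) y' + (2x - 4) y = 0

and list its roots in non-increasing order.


Divide by x^2 to reach normal form y'' + P_1(x) y' + P_2(x) y = 0 with P_1(x) = -3 + 1/x and P_2(x) = 2/x - 4/x^2.
x = 0 is a singular point because the y'-coefficient -3 + 1/x has a pole at x = 0 and the y-coefficient 2/x - 4/x^2 has a pole at x = 0.
It is a regular singular point because x P_1(x) = p(x) = 1 - 3x and x^2 P_2(x) = q(x) = 2x - 4 are polynomials, hence analytic at x = 0.
p(0) = 1,  q(0) = -4.
Indicial equation: r(r-1) + p(0) r + q(0) = 0, i.e. r^2 + (p(0) - 1) r + q(0) = 0, i.e. r^2 - 4 = 0.
Discriminant: (0)^2 - 4(-4) = 16, so r = (0 ± 4)/2.
Solving: r_1 = 2, r_2 = -2.

indicial: r^2 - 4 = 0; roots r_1 = 2, r_2 = -2


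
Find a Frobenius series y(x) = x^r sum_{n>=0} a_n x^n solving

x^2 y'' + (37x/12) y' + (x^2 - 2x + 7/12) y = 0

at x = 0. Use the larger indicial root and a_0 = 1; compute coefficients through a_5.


Write in Frobenius form y'' + (p(x)/x) y' + (q(x)/x^2) y = 0:
  p(x) = 37/12,  q(x) = x^2 - 2x + 7/12.
Indicial equation: r(r-1) + (37/12) r + (7/12) = 0 -> roots r_1 = -1/3, r_2 = -7/4.
Take r = r_1 = -1/3. Let y(x) = x^r sum_{n>=0} a_n x^n with a_0 = 1.
Substitute y = x^r sum a_n x^n and match x^{r+n}. The recurrence is
  D(n) a_n - 2 a_{n-1} + 1 a_{n-2} = 0,  where D(n) = (r+n)(r+n-1) + (37/12)(r+n) + (7/12).
  a_n = [2 a_{n-1} - 1 a_{n-2}] / D(n).
Since the indicial polynomial factors as (r - r_1)(r - r_2), D(n) = (r_1 + n - r_1)(r_1 + n - r_2) = n(n + 17/12).
Evaluating step by step (a_0 = 1):
  n = 1: D(1) = 1(1 + 17/12) = 29/12; numerator = 2(1) = 2; a_1 = (2)/(29/12) = 24/29
  n = 2: D(2) = 2(2 + 17/12) = 41/6; numerator = 2(24/29) - 1(1) = 19/29; a_2 = (19/29)/(41/6) = 114/1189
  n = 3: D(3) = 3(3 + 17/12) = 53/4; numerator = 2(114/1189) - 1(24/29) = -756/1189; a_3 = (-756/1189)/(53/4) = -3024/63017
  n = 4: D(4) = 4(4 + 17/12) = 65/3; numerator = 2(-3024/63017) - 1(114/1189) = -12090/63017; a_4 = (-12090/63017)/(65/3) = -558/63017
  n = 5: D(5) = 5(5 + 17/12) = 385/12; numerator = 2(-558/63017) - 1(-3024/63017) = 36/1189; a_5 = (36/1189)/(385/12) = 432/457765

r = -1/3; a_0 = 1; a_1 = 24/29; a_2 = 114/1189; a_3 = -3024/63017; a_4 = -558/63017; a_5 = 432/457765


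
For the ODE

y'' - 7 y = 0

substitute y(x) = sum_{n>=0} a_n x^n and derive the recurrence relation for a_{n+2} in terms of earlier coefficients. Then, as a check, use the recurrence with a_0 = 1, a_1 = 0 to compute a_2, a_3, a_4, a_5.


Substitute y = sum_n a_n x^n into y'' + (const) y = 0.
y''(x) = sum_{n>=0} (n+2)(n+1) a_{n+2} x^n.
The ODE becomes sum_n [(n+2)(n+1) a_{n+2} - 7 a_n] x^n = 0.
Setting each coefficient to zero gives the recurrence:
  (n+2)(n+1) a_{n+2} - 7 a_n = 0,
  a_{n+2} = 7 / ((n+1)(n+2)) a_n.

Check with a_0 = 1, a_1 = 0 (apply the recurrence for n = 0, 1, 2, 3): a_0 = 1, a_1 = 0, a_2 = 7/2, a_3 = 0, a_4 = 49/24, a_5 = 0.

a_{n+2} = 7/((n+1)(n+2)) * a_n; check: a_0 = 1, a_1 = 0, a_2 = 7/2, a_3 = 0, a_4 = 49/24, a_5 = 0


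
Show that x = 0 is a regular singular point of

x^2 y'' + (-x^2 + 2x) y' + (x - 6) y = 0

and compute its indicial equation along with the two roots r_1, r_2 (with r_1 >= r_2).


Divide by x^2 to reach normal form y'' + P_1(x) y' + P_2(x) y = 0 with P_1(x) = -1 + 2/x and P_2(x) = 1/x - 6/x^2.
x = 0 is a singular point because the y'-coefficient -1 + 2/x has a pole at x = 0 and the y-coefficient 1/x - 6/x^2 has a pole at x = 0.
It is a regular singular point because x P_1(x) = p(x) = 2 - x and x^2 P_2(x) = q(x) = x - 6 are polynomials, hence analytic at x = 0.
p(0) = 2,  q(0) = -6.
Indicial equation: r(r-1) + p(0) r + q(0) = 0, i.e. r^2 + (p(0) - 1) r + q(0) = 0, i.e. r^2 + 1 r - 6 = 0.
Discriminant: (1)^2 - 4(-6) = 25, so r = (-1 ± 5)/2.
Solving: r_1 = 2, r_2 = -3.

indicial: r^2 + 1 r - 6 = 0; roots r_1 = 2, r_2 = -3


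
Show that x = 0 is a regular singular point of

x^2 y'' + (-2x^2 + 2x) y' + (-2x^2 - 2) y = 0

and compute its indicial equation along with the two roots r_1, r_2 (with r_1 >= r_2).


Divide by x^2 to reach normal form y'' + P_1(x) y' + P_2(x) y = 0 with P_1(x) = -2 + 2/x and P_2(x) = -2 - 2/x^2.
x = 0 is a singular point because the y'-coefficient -2 + 2/x has a pole at x = 0 and the y-coefficient -2 - 2/x^2 has a pole at x = 0.
It is a regular singular point because x P_1(x) = p(x) = 2 - 2x and x^2 P_2(x) = q(x) = -2x^2 - 2 are polynomials, hence analytic at x = 0.
p(0) = 2,  q(0) = -2.
Indicial equation: r(r-1) + p(0) r + q(0) = 0, i.e. r^2 + (p(0) - 1) r + q(0) = 0, i.e. r^2 + 1 r - 2 = 0.
Discriminant: (1)^2 - 4(-2) = 9, so r = (-1 ± 3)/2.
Solving: r_1 = 1, r_2 = -2.

indicial: r^2 + 1 r - 2 = 0; roots r_1 = 1, r_2 = -2


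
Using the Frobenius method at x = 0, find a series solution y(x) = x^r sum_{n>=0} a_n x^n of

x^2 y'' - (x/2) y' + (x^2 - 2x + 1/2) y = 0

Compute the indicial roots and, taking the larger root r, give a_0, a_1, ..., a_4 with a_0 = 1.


Write in Frobenius form y'' + (p(x)/x) y' + (q(x)/x^2) y = 0:
  p(x) = -1/2,  q(x) = x^2 - 2x + 1/2.
Indicial equation: r(r-1) + (-1/2) r + (1/2) = 0 -> roots r_1 = 1, r_2 = 1/2.
Take r = r_1 = 1. Let y(x) = x^r sum_{n>=0} a_n x^n with a_0 = 1.
Substitute y = x^r sum a_n x^n and match x^{r+n}. The recurrence is
  D(n) a_n - 2 a_{n-1} + 1 a_{n-2} = 0,  where D(n) = (r+n)(r+n-1) + (-1/2)(r+n) + (1/2).
  a_n = [2 a_{n-1} - 1 a_{n-2}] / D(n).
Since the indicial polynomial factors as (r - r_1)(r - r_2), D(n) = (r_1 + n - r_1)(r_1 + n - r_2) = n(n + 1/2).
Evaluating step by step (a_0 = 1):
  n = 1: D(1) = 1(1 + 1/2) = 3/2; numerator = 2(1) = 2; a_1 = (2)/(3/2) = 4/3
  n = 2: D(2) = 2(2 + 1/2) = 5; numerator = 2(4/3) - 1(1) = 5/3; a_2 = (5/3)/(5) = 1/3
  n = 3: D(3) = 3(3 + 1/2) = 21/2; numerator = 2(1/3) - 1(4/3) = -2/3; a_3 = (-2/3)/(21/2) = -4/63
  n = 4: D(4) = 4(4 + 1/2) = 18; numerator = 2(-4/63) - 1(1/3) = -29/63; a_4 = (-29/63)/(18) = -29/1134

r = 1; a_0 = 1; a_1 = 4/3; a_2 = 1/3; a_3 = -4/63; a_4 = -29/1134


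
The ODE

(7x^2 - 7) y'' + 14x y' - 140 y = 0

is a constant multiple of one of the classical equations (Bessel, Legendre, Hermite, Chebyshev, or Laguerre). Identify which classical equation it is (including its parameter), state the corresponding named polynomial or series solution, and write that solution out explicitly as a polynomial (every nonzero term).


All three coefficients share the factor -7; dividing through by -7 gives  (1 - x^2) y'' - 2x y' + 20 y = 0.
This matches the Legendre equation (1 - x^2) y'' - 2x y' + n(n+1) y = 0 (note the -2x y' term) with n(n+1) = 20, so n = 4; the polynomial solution is P_4(x).
With y = sum_k a_k x^k, matching x^k gives (k+2)(k+1) a_{k+2} = [k(k+1) - n(n+1)] a_k = (k - 4)(k + 5) a_k. The right side vanishes at k = 4, so the series with the parity of 4 terminates at degree 4.
Standard normalization (P_n(1) = 1): leading coefficient (2n)!/(2^n (n!)^2) = 40320/(16*576) = 35/8, so a_4 = 35/8. Work downward with a_k = (k+1)(k+2) a_{k+2} / ((k - 4)(k + 5)):
  a_2 = (3)(4)(35/8) / ((2 - 4)(2 + 5)) = (105/2)/(-14) = -15/4
  a_0 = (1)(2)(-15/4) / ((0 - 4)(0 + 5)) = (-15/2)/(-20) = 3/8
Hence P_4(x) = 35 x^4/8 - 15 x^2/4 + 3/8.

P_4(x); series = 35 x^4/8 - 15 x^2/4 + 3/8


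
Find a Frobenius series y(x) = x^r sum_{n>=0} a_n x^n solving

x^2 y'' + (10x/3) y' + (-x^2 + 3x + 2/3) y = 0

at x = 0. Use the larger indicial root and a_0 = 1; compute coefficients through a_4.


Write in Frobenius form y'' + (p(x)/x) y' + (q(x)/x^2) y = 0:
  p(x) = 10/3,  q(x) = -x^2 + 3x + 2/3.
Indicial equation: r(r-1) + (10/3) r + (2/3) = 0 -> roots r_1 = -1/3, r_2 = -2.
Take r = r_1 = -1/3. Let y(x) = x^r sum_{n>=0} a_n x^n with a_0 = 1.
Substitute y = x^r sum a_n x^n and match x^{r+n}. The recurrence is
  D(n) a_n + 3 a_{n-1} - 1 a_{n-2} = 0,  where D(n) = (r+n)(r+n-1) + (10/3)(r+n) + (2/3).
  a_n = [-3 a_{n-1} + 1 a_{n-2}] / D(n).
Since the indicial polynomial factors as (r - r_1)(r - r_2), D(n) = (r_1 + n - r_1)(r_1 + n - r_2) = n(n + 5/3).
Evaluating step by step (a_0 = 1):
  n = 1: D(1) = 1(1 + 5/3) = 8/3; numerator = -3(1) = -3; a_1 = (-3)/(8/3) = -9/8
  n = 2: D(2) = 2(2 + 5/3) = 22/3; numerator = -3(-9/8) + 1(1) = 35/8; a_2 = (35/8)/(22/3) = 105/176
  n = 3: D(3) = 3(3 + 5/3) = 14; numerator = -3(105/176) + 1(-9/8) = -513/176; a_3 = (-513/176)/(14) = -513/2464
  n = 4: D(4) = 4(4 + 5/3) = 68/3; numerator = -3(-513/2464) + 1(105/176) = 3009/2464; a_4 = (3009/2464)/(68/3) = 531/9856

r = -1/3; a_0 = 1; a_1 = -9/8; a_2 = 105/176; a_3 = -513/2464; a_4 = 531/9856


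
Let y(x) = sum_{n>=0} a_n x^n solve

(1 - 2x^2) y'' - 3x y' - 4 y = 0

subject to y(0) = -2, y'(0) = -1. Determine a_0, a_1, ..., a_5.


Ansatz: y(x) = sum_{n>=0} a_n x^n, so y'(x) = sum_{n>=1} n a_n x^(n-1) and y''(x) = sum_{n>=2} n(n-1) a_n x^(n-2).
Substitute into P(x) y'' + Q(x) y' + R(x) y = 0 with P(x) = 1 - 2x^2, Q(x) = -3x, R(x) = -4, and match powers of x.
Initial conditions: a_0 = -2, a_1 = -1.
Setting the coefficient of each power of x to zero and solving order by order (substituting the coefficients already found):
  x^0: 2 a_2 - 4 a_0 = 0  ->  2 a_2 = 4 a_0 = -8  ->  a_2 = -4
  x^1: 6 a_3 - 7 a_1 = 0  ->  6 a_3 = 7 a_1 = -7  ->  a_3 = -7/6
  x^2: 12 a_4 - 14 a_2 = 0  ->  12 a_4 = 14 a_2 = -56  ->  a_4 = -14/3
  x^3: 20 a_5 - 25 a_3 = 0  ->  20 a_5 = 25 a_3 = -175/6  ->  a_5 = -35/24
Truncated series: y(x) = -2 - x - 4 x^2 - (7/6) x^3 - (14/3) x^4 - (35/24) x^5 + O(x^6).

a_0 = -2; a_1 = -1; a_2 = -4; a_3 = -7/6; a_4 = -14/3; a_5 = -35/24
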